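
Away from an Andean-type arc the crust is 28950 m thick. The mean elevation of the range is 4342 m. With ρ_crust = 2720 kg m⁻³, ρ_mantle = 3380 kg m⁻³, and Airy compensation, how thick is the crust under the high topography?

Root depth r = h ρ_c / (ρ_m − ρ_c) = 4342 m × 2720 / 660 = 17890 m.
Total thickness = T + h + r = 28950 m + 4342 m + 17890 m = 51200 m.

51200 m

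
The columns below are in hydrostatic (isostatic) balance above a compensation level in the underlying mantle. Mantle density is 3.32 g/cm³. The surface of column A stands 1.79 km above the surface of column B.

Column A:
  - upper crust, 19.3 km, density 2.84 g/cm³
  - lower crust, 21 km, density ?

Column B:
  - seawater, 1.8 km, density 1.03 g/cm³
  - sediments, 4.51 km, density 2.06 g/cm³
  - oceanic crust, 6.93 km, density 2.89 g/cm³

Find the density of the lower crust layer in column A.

Take the compensation level at the base of the deeper column (depth z_c below the surface of column A) and equate Σ ρ_i t_i down to z_c; mantle fills any gap and the z_c terms cancel.
Column A: 19.3×2.84 + 21×ρ + (z_c − 40.3)×3.32
Column B: 1.79×0 + 1.8×1.03 + 4.51×2.06 + 6.93×2.89 + (z_c − 1.79 − 13.24)×3.32
The z_c×3.32 term appears on both sides and cancels. Collect the known terms of each column as K = Σ(ρt)_known − 3.32 × (depth of known layers): K_A = 54.812 − 3.32×40.3 = −78.984; K_B = 31.1723 − 3.32×(1.79 + 13.24) = −18.7273.
Balance: K_A + 21×ρ = K_B, so ρ = (K_B − K_A)/21 = 60.2567/21 = 2.87 g/cm³.

2.87 g/cm³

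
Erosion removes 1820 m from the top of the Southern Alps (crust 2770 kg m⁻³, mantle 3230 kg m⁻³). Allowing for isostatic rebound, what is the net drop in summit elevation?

Rebound u = e ρ_c/ρ_m = 1820 m × 2770/3230 = 1561 m.
Net surface drop = e − u = 1820 m − 1561 m = e (ρ_m − ρ_c)/ρ_m = 259 m.

259 m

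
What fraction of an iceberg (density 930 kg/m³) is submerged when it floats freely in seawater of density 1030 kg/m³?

0.903

Submerged fraction = ρ_obj/ρ_fluid = 930/1030 = 0.903.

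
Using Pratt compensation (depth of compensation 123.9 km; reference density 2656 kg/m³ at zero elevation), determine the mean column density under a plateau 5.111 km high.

Pratt balance: ρ_ref D = ρ (D + h).
ρ = ρ_ref D/(D + h) = 2656 × 123.9 km/(123.9 km + 5.111 km) = 2550 kg/m³.

2550 kg/m³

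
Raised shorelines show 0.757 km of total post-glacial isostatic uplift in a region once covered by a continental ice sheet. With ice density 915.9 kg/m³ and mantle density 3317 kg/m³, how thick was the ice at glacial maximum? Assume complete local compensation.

u = t ρ_ice/ρ_m → t = u ρ_m/ρ_ice = 0.757 km × 3317/915.9 = 2.74 km.

2.74 km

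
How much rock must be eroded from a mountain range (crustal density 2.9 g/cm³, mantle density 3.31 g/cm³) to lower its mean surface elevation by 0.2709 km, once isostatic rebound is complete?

Net drop Δ = e − u = e − e ρ_c/ρ_m = e (ρ_m − ρ_c)/ρ_m.
e = Δ ρ_m/(ρ_m − ρ_c) = 0.2709 km × 3.31/0.41 = 2.19 km.

2.19 km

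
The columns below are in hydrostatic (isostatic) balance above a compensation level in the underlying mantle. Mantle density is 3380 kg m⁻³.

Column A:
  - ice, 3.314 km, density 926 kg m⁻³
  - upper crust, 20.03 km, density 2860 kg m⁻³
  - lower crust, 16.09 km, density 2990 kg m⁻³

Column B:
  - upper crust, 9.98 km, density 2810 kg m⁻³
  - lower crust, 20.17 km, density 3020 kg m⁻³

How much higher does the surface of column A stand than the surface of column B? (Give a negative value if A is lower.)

For any compensation level in the mantle, the mantle terms cancel and isostasy reduces to e = (Σt_A − Σt_B) − (Σ(ρt)_A − Σ(ρt)_B) / ρ_m.
Σt_A = 39.434 km; Σt_B = 30.15 km; Σ(ρt)_A = 108463.664; Σ(ρt)_B = 88957.2 (in km·kg m⁻³).
e = (39.434 − 30.15) − (108463.664 − 88957.2) / 3380 = 3.51 km.

3.51 km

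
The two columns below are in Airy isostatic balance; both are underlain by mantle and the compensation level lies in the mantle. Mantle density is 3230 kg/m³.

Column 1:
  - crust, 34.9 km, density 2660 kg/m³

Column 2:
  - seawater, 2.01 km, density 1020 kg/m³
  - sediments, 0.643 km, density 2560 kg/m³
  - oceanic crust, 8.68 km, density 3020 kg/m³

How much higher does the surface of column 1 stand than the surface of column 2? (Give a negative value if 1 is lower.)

For any compensation level in the mantle, the mantle terms cancel and isostasy reduces to e = (Σt_1 − Σt_2) − (Σ(ρt)_1 − Σ(ρt)_2) / ρ_m.
Σt_1 = 34.9 km; Σt_2 = 11.333 km; Σ(ρt)_1 = 92834; Σ(ρt)_2 = 29909.88 (in km·kg/m³).
e = (34.9 − 11.333) − (92834 − 29909.88) / 3230 = 4.09 km.

4.09 km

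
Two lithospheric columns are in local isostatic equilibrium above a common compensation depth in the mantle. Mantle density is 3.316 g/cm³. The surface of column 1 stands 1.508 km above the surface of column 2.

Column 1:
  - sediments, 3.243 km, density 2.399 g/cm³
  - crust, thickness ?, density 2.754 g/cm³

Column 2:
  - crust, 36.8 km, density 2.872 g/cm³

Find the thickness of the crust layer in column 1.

Take the compensation level at the base of the deeper column (depth z_c below the surface of column 1) and equate Σ ρ_i t_i down to z_c; mantle fills any gap and the z_c terms cancel.
Column 1: 3.243×2.399 + x×2.754 + (z_c − 3.243 − x)×3.316
Column 2: 1.508×0 + 36.8×2.872 + (z_c − 1.508 − 36.8)×3.316
The z_c×3.316 term appears on both sides and cancels. Collect the known terms of each column as K = Σ(ρt)_known − 3.316 × (depth of known layers): K_1 = 7.779957 − 3.316×3.243 = −2.973831; K_2 = 105.6896 − 3.316×(1.508 + 36.8) = −21.339728.
Balance: K_1 − x×(3.316 − 2.754) = K_2, so x = (K_1 − K_2)/(3.316 − 2.754) = 18.3659/0.562 = 32.7 km.

32.7 km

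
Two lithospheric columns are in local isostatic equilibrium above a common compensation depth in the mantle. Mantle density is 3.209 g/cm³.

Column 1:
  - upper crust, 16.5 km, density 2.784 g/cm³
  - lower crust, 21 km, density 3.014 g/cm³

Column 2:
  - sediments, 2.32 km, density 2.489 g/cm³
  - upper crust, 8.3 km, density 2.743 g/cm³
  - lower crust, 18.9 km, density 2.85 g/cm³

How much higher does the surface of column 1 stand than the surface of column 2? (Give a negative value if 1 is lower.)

−0.379 km

For any compensation level in the mantle, the mantle terms cancel and isostasy reduces to e = (Σt_1 − Σt_2) − (Σ(ρt)_1 − Σ(ρt)_2) / ρ_m.
Σt_1 = 37.5 km; Σt_2 = 29.52 km; Σ(ρt)_1 = 109.23; Σ(ρt)_2 = 82.40638 (in km·g/cm³).
e = (37.5 − 29.52) − (109.23 − 82.40638) / 3.209 = −0.379 km.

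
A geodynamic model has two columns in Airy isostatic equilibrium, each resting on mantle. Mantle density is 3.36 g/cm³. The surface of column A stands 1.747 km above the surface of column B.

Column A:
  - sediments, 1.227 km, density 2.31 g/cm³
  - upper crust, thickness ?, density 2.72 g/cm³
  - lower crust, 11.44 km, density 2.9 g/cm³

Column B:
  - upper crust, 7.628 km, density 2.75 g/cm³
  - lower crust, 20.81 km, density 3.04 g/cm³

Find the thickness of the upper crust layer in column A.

Take the compensation level at the base of the deeper column (depth z_c below the surface of column A) and equate Σ ρ_i t_i down to z_c; mantle fills any gap and the z_c terms cancel.
Column A: 1.227×2.31 + x×2.72 + 11.44×2.9 + (z_c − 12.667 − x)×3.36
Column B: 1.747×0 + 7.628×2.75 + 20.81×3.04 + (z_c − 1.747 − 28.438)×3.36
The z_c×3.36 term appears on both sides and cancels. Collect the known terms of each column as K = Σ(ρt)_known − 3.36 × (depth of known layers): K_A = 36.01037 − 3.36×12.667 = −6.55075; K_B = 84.2394 − 3.36×(1.747 + 28.438) = −17.1822.
Balance: K_A − x×(3.36 − 2.72) = K_B, so x = (K_A − K_B)/(3.36 − 2.72) = 10.6314/0.64 = 16.6 km.

16.6 km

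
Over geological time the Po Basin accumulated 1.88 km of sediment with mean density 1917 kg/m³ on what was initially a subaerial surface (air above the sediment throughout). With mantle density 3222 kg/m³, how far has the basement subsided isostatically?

Subaerial load: s = t ρ_sed / ρ_m = 1.88 km × 1917/3222 = 1.12 km.

1.12 km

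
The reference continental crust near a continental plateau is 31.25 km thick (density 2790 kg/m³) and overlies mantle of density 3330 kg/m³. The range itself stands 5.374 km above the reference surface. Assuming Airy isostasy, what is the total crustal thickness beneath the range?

64.4 km

Root depth r = h ρ_c / (ρ_m − ρ_c) = 5.374 km × 2790 / 540 = 27.77 km.
Total thickness = T + h + r = 31.25 km + 5.374 km + 27.77 km = 64.4 km.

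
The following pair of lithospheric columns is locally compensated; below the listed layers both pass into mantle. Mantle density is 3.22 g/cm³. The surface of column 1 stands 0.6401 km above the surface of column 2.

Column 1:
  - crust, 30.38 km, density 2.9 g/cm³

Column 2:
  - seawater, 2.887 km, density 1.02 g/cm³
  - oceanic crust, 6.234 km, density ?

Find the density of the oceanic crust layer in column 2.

3.01 g/cm³

Take the compensation level at the base of the deeper column (depth z_c below the surface of column 1) and equate Σ ρ_i t_i down to z_c; mantle fills any gap and the z_c terms cancel.
Column 1: 30.38×2.9 + (z_c − 30.38)×3.22
Column 2: 0.6401×0 + 2.887×1.02 + 6.234×ρ + (z_c − 0.6401 − 9.121)×3.22
The z_c×3.22 term appears on both sides and cancels. Collect the known terms of each column as K = Σ(ρt)_known − 3.22 × (depth of known layers): K_1 = 88.102 − 3.22×30.38 = −9.7216; K_2 = 2.94474 − 3.22×(0.6401 + 9.121) = −28.486002.
Balance: K_1 = K_2 + 6.234×ρ, so ρ = (K_1 − K_2)/6.234 = 18.7644/6.234 = 3.01 g/cm³.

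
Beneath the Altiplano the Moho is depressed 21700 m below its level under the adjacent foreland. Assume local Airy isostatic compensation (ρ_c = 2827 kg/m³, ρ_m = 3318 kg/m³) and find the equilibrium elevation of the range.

For local isostatic compensation: ρ_c h = (ρ_m − ρ_c) r.
h = r (ρ_m − ρ_c) / ρ_c = 21700 m × (3318 − 2827) / 2827 = 3770 m.

3770 m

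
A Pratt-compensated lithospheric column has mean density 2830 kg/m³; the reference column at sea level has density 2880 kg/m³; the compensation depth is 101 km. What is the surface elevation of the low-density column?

ρ_ref D = ρ (D + h) → h = D (ρ_ref − ρ)/ρ.
h = 101 km × (2880 − 2830)/2830 = 1.78 km.

1.78 km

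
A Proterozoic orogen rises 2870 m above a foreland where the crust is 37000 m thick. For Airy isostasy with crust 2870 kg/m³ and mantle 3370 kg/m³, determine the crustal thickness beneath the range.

56300 m

Root depth r = h ρ_c / (ρ_m − ρ_c) = 2870 m × 2870 / 500 = 16470 m.
Total thickness = T + h + r = 37000 m + 2870 m + 16470 m = 56300 m.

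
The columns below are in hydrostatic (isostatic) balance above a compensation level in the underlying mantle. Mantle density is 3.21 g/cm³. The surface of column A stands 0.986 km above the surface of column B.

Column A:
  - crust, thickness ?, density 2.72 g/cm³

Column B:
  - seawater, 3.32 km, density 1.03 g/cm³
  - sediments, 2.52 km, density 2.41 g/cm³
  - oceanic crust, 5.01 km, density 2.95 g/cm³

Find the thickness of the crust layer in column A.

28 km

Take the compensation level at the base of the deeper column (depth z_c below the surface of column A) and equate Σ ρ_i t_i down to z_c; mantle fills any gap and the z_c terms cancel.
Column A: x×2.72 + (z_c − 0 − x)×3.21
Column B: 0.986×0 + 3.32×1.03 + 2.52×2.41 + 5.01×2.95 + (z_c − 0.986 − 10.85)×3.21
The z_c×3.21 term appears on both sides and cancels. Collect the known terms of each column as K = Σ(ρt)_known − 3.21 × (depth of known layers): K_A = 0 − 3.21×0 = 0; K_B = 24.2723 − 3.21×(0.986 + 10.85) = −13.72126.
Balance: K_A − x×(3.21 − 2.72) = K_B, so x = (K_A − K_B)/(3.21 − 2.72) = 13.7213/0.49 = 28 km.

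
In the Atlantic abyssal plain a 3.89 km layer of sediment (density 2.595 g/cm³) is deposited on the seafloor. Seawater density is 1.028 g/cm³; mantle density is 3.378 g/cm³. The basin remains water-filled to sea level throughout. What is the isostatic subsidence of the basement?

Submarine loading: the sediment displaces seawater, and the subsidence is in turn flooded, so s (ρ_m − ρ_w) = t (ρ_sed − ρ_w).
s = 3.89 km × (2.595 − 1.028) / (3.378 − 1.028) = 2.59 km.

2.59 km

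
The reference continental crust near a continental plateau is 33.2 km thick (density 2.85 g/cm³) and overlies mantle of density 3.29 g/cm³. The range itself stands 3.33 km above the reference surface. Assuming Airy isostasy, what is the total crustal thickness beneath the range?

Root depth r = h ρ_c / (ρ_m − ρ_c) = 3.33 km × 2.85 / 0.44 = 21.57 km.
Total thickness = T + h + r = 33.2 km + 3.33 km + 21.57 km = 58.1 km.

58.1 km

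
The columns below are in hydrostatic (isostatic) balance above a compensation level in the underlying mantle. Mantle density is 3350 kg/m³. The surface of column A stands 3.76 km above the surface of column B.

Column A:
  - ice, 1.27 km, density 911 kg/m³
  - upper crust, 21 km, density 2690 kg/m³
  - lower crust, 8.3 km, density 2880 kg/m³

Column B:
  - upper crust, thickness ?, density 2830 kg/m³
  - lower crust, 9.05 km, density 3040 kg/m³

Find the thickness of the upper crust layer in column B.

10.5 km

Take the compensation level at the base of the deeper column (depth z_c below the surface of column A) and equate Σ ρ_i t_i down to z_c; mantle fills any gap and the z_c terms cancel.
Column A: 1.27×911 + 21×2690 + 8.3×2880 + (z_c − 30.57)×3350
Column B: 3.76×0 + x×2830 + 9.05×3040 + (z_c − 3.76 − 9.05 − x)×3350
The z_c×3350 term appears on both sides and cancels. Collect the known terms of each column as K = Σ(ρt)_known − 3350 × (depth of known layers): K_A = 81550.97 − 3350×30.57 = −20858.53; K_B = 27512 − 3350×(3.76 + 9.05) = −15401.5.
Balance: K_A = K_B − x×(3350 − 2830), so x = (K_B − K_A)/(3350 − 2830) = 5457.03/520 = 10.5 km.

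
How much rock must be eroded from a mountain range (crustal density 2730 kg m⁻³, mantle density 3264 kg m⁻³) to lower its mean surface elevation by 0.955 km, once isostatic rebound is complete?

5.84 km

Net drop Δ = e − u = e − e ρ_c/ρ_m = e (ρ_m − ρ_c)/ρ_m.
e = Δ ρ_m/(ρ_m − ρ_c) = 0.955 km × 3264/534 = 5.84 km.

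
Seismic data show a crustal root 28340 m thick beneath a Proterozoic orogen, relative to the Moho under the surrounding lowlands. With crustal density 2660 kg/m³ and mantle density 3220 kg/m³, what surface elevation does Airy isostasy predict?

5970 m

Balancing pressure at the compensation depth: ρ_c h = (ρ_m − ρ_c) r.
h = r (ρ_m − ρ_c) / ρ_c = 28340 m × (3220 − 2660) / 2660 = 5970 m.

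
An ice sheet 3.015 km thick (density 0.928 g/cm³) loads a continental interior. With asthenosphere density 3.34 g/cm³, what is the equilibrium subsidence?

0.838 km

In Airy isostatic equilibrium: the ice load ρ_ice t is balanced by mantle displaced below, ρ_m s.
s = t ρ_ice / ρ_m = 3.015 km × 0.928/3.34 = 0.838 km.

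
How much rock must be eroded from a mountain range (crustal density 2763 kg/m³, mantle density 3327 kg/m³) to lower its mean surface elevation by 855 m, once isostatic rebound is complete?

Net drop Δ = e − u = e − e ρ_c/ρ_m = e (ρ_m − ρ_c)/ρ_m.
e = Δ ρ_m/(ρ_m − ρ_c) = 855 m × 3327/564 = 5040 m.

5040 m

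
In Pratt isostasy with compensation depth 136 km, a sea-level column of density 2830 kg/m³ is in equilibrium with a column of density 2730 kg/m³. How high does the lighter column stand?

4.98 km

ρ_ref D = ρ (D + h) → h = D (ρ_ref − ρ)/ρ.
h = 136 km × (2830 − 2730)/2730 = 4.98 km.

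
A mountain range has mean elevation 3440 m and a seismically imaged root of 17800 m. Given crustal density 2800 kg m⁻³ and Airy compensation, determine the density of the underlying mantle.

Airy balance: ρ_c h = (ρ_m − ρ_c) r → ρ_m = ρ_c (1 + h/r).
ρ_m = 2800 × (1 + 3440 m/17800 m) = 3340 kg m⁻³.

3340 kg m⁻³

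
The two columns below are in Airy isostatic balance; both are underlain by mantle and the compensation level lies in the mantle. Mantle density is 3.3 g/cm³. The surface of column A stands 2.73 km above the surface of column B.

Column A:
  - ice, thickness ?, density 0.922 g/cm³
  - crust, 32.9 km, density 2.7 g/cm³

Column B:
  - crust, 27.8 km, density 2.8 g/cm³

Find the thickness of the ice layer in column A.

Take the compensation level at the base of the deeper column (depth z_c below the surface of column A) and equate Σ ρ_i t_i down to z_c; mantle fills any gap and the z_c terms cancel.
Column A: x×0.922 + 32.9×2.7 + (z_c − 32.9 − x)×3.3
Column B: 2.73×0 + 27.8×2.8 + (z_c − 2.73 − 27.8)×3.3
The z_c×3.3 term appears on both sides and cancels. Collect the known terms of each column as K = Σ(ρt)_known − 3.3 × (depth of known layers): K_A = 88.83 − 3.3×32.9 = −19.74; K_B = 77.84 − 3.3×(2.73 + 27.8) = −22.909.
Balance: K_A − x×(3.3 − 0.922) = K_B, so x = (K_A − K_B)/(3.3 − 0.922) = 3.169/2.378 = 1.33 km.

1.33 km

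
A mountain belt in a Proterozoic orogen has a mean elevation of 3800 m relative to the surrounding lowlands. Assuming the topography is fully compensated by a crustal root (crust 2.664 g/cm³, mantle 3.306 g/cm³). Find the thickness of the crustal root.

15800 m

Equating mass per unit area of the two columns: the weight of the topography is balanced by the buoyancy of the root, ρ_c h = (ρ_m − ρ_c) r.
r = h · ρ_c / (ρ_m − ρ_c) = 3800 m × 2.664 / (3.306 − 2.664) = 15800 m.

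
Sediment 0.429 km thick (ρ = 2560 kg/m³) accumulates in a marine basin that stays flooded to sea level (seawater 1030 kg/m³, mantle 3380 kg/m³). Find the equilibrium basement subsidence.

Submarine loading: the sediment displaces seawater, and the subsidence is in turn flooded, so s (ρ_m − ρ_w) = t (ρ_sed − ρ_w).
s = 0.429 km × (2560 − 1030) / (3380 − 1030) = 0.279 km.

0.279 km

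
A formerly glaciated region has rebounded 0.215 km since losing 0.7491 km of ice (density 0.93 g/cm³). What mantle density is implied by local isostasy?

ρ_m = ρ_ice t / u = 0.93 × 0.7491 km/0.215 km = 3.24 g/cm³.

3.24 g/cm³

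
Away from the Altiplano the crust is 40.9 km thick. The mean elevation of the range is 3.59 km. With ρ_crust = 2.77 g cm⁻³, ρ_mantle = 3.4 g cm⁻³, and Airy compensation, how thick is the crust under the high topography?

Root depth r = h ρ_c / (ρ_m − ρ_c) = 3.59 km × 2.77 / 0.63 = 15.78 km.
Total thickness = T + h + r = 40.9 km + 3.59 km + 15.78 km = 60.3 km.

60.3 km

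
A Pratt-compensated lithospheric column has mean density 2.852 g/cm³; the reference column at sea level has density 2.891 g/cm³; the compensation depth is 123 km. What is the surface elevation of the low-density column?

1.68 km

ρ_ref D = ρ (D + h) → h = D (ρ_ref − ρ)/ρ.
h = 123 km × (2.891 − 2.852)/2.852 = 1.68 km.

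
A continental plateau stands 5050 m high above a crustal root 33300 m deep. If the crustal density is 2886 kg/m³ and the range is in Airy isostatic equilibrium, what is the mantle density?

Airy balance: ρ_c h = (ρ_m − ρ_c) r → ρ_m = ρ_c (1 + h/r).
ρ_m = 2886 × (1 + 5050 m/33300 m) = 3320 kg/m³.

3320 kg/m³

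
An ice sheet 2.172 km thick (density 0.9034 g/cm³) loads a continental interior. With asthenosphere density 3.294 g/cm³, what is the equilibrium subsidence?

In Airy isostatic equilibrium: the ice load ρ_ice t is balanced by mantle displaced below, ρ_m s.
s = t ρ_ice / ρ_m = 2.172 km × 0.9034/3.294 = 0.596 km.

0.596 km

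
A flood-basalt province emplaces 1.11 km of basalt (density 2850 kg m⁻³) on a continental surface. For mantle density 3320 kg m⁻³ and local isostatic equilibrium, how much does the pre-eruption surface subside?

Subaerial loading: s = t ρ_load / ρ_m.
s = 1.11 km × 2850/3320 = 0.953 km.

0.953 km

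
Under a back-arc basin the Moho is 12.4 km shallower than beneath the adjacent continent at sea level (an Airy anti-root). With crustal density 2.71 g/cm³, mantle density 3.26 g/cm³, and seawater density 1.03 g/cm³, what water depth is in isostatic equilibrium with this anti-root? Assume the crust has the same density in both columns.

4.06 km

Replacing a thickness d of crust by seawater at the top must be balanced by replacing crust with mantle at the base: d (ρ_c − ρ_w) = a (ρ_m − ρ_c).
d = a (ρ_m − ρ_c)/(ρ_c − ρ_w) = 12.4 km × 0.55/1.68 = 4.06 km.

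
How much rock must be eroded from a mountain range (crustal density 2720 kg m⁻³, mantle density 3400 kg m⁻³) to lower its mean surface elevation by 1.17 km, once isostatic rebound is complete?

5.85 km

Net drop Δ = e − u = e − e ρ_c/ρ_m = e (ρ_m − ρ_c)/ρ_m.
e = Δ ρ_m/(ρ_m − ρ_c) = 1.17 km × 3400/680 = 5.85 km.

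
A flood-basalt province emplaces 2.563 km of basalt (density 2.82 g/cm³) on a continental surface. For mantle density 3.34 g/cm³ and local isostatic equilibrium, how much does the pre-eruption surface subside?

2.16 km

Subaerial loading: s = t ρ_load / ρ_m.
s = 2.563 km × 2.82/3.34 = 2.16 km.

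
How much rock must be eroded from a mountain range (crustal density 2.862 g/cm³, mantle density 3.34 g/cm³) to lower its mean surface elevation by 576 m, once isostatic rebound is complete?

4020 m

Net drop Δ = e − u = e − e ρ_c/ρ_m = e (ρ_m − ρ_c)/ρ_m.
e = Δ ρ_m/(ρ_m − ρ_c) = 576 m × 3.34/0.478 = 4020 m.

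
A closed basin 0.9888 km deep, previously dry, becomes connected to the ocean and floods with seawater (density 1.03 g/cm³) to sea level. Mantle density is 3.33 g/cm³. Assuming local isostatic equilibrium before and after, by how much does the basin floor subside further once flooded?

0.443 km

After flooding the water column is d + s deep. Its weight must equal the weight of mantle displaced by the extra subsidence s: (d + s) ρ_w = s ρ_m.
s = d ρ_w / (ρ_m − ρ_w) = 0.9888 km × 1.03/(3.33 − 1.03) = 0.443 km.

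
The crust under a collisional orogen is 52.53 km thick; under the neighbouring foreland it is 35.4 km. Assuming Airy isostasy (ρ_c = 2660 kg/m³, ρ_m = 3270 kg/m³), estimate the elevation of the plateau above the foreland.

3.2 km

Excess crust Δ = 52.53 km − 35.4 km = 17.13 km, split between elevation h and root r with h + r = Δ.
Airy balance ρ_c h = (ρ_m − ρ_c) r gives r = h ρ_c/(ρ_m − ρ_c), so h (1 + ρ_c/(ρ_m − ρ_c)) = Δ, i.e. h = Δ (ρ_m − ρ_c)/ρ_m.
h = 17.13 km × 610/3270 = 3.2 km.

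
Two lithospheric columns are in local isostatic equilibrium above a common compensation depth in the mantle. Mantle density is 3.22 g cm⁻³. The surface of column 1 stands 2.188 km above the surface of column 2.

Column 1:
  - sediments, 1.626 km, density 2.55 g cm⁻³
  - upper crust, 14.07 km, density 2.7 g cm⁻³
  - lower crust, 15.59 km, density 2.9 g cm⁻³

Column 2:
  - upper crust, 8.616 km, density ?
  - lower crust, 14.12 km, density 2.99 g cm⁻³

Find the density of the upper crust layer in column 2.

2.86 g cm⁻³

Take the compensation level at the base of the deeper column (depth z_c below the surface of column 1) and equate Σ ρ_i t_i down to z_c; mantle fills any gap and the z_c terms cancel.
Column 1: 1.626×2.55 + 14.07×2.7 + 15.59×2.9 + (z_c − 31.286)×3.22
Column 2: 2.188×0 + 8.616×ρ + 14.12×2.99 + (z_c − 2.188 − 22.736)×3.22
The z_c×3.22 term appears on both sides and cancels. Collect the known terms of each column as K = Σ(ρt)_known − 3.22 × (depth of known layers): K_1 = 87.3463 − 3.22×31.286 = −13.39462; K_2 = 42.2188 − 3.22×(2.188 + 22.736) = −38.03648.
Balance: K_1 = K_2 + 8.616×ρ, so ρ = (K_1 − K_2)/8.616 = 24.6419/8.616 = 2.86 g cm⁻³.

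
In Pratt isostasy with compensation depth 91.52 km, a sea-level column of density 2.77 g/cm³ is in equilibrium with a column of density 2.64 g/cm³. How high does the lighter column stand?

ρ_ref D = ρ (D + h) → h = D (ρ_ref − ρ)/ρ.
h = 91.52 km × (2.77 − 2.64)/2.64 = 4.51 km.

4.51 km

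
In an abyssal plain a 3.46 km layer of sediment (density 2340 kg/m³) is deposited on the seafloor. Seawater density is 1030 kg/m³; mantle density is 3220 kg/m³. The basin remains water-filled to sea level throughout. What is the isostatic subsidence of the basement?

2.07 km

Submarine loading: the sediment displaces seawater, and the subsidence is in turn flooded, so s (ρ_m − ρ_w) = t (ρ_sed − ρ_w).
s = 3.46 km × (2340 − 1030) / (3220 − 1030) = 2.07 km.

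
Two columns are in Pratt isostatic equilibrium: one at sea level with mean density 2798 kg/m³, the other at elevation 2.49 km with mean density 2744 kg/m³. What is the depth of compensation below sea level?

ρ_ref D = ρ (D + h) → D (ρ_ref − ρ) = ρ h.
D = ρ h/(ρ_ref − ρ) = 2744 × 2.49 km/(2798 − 2744) = 127 km.

127 km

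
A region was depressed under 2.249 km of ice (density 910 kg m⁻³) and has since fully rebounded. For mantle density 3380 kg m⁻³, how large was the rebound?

0.606 km

Removing the load lets mantle flow back in; uplift u satisfies ρ_ice t = ρ_m u.
u = t ρ_ice/ρ_m = 2.249 km × 910/3380 = 0.606 km.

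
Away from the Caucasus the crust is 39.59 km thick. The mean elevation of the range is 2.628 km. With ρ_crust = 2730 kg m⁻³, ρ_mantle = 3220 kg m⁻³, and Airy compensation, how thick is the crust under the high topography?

Root depth r = h ρ_c / (ρ_m − ρ_c) = 2.628 km × 2730 / 490 = 14.64 km.
Total thickness = T + h + r = 39.59 km + 2.628 km + 14.64 km = 56.9 km.

56.9 km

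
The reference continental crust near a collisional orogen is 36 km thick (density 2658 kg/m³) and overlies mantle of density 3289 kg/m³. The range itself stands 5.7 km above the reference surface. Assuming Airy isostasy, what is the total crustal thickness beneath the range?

Root depth r = h ρ_c / (ρ_m − ρ_c) = 5.7 km × 2658 / 631 = 24.01 km.
Total thickness = T + h + r = 36 km + 5.7 km + 24.01 km = 65.7 km.

65.7 km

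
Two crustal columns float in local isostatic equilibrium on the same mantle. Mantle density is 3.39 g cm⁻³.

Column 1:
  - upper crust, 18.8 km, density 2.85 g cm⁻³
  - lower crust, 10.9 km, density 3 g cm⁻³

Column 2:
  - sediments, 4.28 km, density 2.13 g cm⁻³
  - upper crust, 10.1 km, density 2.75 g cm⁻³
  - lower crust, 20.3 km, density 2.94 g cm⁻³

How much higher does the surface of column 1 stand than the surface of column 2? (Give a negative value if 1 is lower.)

For any compensation level in the mantle, the mantle terms cancel and isostasy reduces to e = (Σt_1 − Σt_2) − (Σ(ρt)_1 − Σ(ρt)_2) / ρ_m.
Σt_1 = 29.7 km; Σt_2 = 34.68 km; Σ(ρt)_1 = 86.28; Σ(ρt)_2 = 96.5734 (in km·g cm⁻³).
e = (29.7 − 34.68) − (86.28 − 96.5734) / 3.39 = −1.94 km.

−1.94 km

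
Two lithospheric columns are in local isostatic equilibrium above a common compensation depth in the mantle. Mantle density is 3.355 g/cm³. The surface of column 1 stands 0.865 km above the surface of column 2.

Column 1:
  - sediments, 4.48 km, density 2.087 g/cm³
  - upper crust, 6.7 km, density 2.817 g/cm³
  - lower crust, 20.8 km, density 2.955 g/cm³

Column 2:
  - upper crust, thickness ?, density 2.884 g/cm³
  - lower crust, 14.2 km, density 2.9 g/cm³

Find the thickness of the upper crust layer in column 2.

Take the compensation level at the base of the deeper column (depth z_c below the surface of column 1) and equate Σ ρ_i t_i down to z_c; mantle fills any gap and the z_c terms cancel.
Column 1: 4.48×2.087 + 6.7×2.817 + 20.8×2.955 + (z_c − 31.98)×3.355
Column 2: 0.865×0 + x×2.884 + 14.2×2.9 + (z_c − 0.865 − 14.2 − x)×3.355
The z_c×3.355 term appears on both sides and cancels. Collect the known terms of each column as K = Σ(ρt)_known − 3.355 × (depth of known layers): K_1 = 89.68766 − 3.355×31.98 = −17.60524; K_2 = 41.18 − 3.355×(0.865 + 14.2) = −9.363075.
Balance: K_1 = K_2 − x×(3.355 − 2.884), so x = (K_2 − K_1)/(3.355 − 2.884) = 8.24216/0.471 = 17.5 km.

17.5 km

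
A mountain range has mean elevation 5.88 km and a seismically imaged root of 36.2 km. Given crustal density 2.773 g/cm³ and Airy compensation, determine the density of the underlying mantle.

Airy balance: ρ_c h = (ρ_m − ρ_c) r → ρ_m = ρ_c (1 + h/r).
ρ_m = 2.773 × (1 + 5.88 km/36.2 km) = 3.22 g/cm³.

3.22 g/cm³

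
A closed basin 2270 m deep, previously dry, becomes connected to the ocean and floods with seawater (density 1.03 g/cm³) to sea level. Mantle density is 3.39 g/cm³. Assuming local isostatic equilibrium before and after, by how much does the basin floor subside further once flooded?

After flooding the water column is d + s deep. Its weight must equal the weight of mantle displaced by the extra subsidence s: (d + s) ρ_w = s ρ_m.
s = d ρ_w / (ρ_m − ρ_w) = 2270 m × 1.03/(3.39 − 1.03) = 991 m.

991 m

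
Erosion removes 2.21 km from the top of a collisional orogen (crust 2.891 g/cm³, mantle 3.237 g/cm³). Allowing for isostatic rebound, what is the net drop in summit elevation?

Rebound u = e ρ_c/ρ_m = 2.21 km × 2.891/3.237 = 1.974 km.
Net surface drop = e − u = 2.21 km − 1.974 km = e (ρ_m − ρ_c)/ρ_m = 0.236 km.

0.236 km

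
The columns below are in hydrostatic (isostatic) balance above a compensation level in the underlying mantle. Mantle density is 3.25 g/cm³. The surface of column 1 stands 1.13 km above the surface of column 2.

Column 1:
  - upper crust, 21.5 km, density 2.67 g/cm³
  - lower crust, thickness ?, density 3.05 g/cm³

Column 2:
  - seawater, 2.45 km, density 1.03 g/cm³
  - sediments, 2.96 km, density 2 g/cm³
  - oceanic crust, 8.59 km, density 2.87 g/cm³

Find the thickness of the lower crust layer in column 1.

Take the compensation level at the base of the deeper column (depth z_c below the surface of column 1) and equate Σ ρ_i t_i down to z_c; mantle fills any gap and the z_c terms cancel.
Column 1: 21.5×2.67 + x×3.05 + (z_c − 21.5 − x)×3.25
Column 2: 1.13×0 + 2.45×1.03 + 2.96×2 + 8.59×2.87 + (z_c − 1.13 − 14)×3.25
The z_c×3.25 term appears on both sides and cancels. Collect the known terms of each column as K = Σ(ρt)_known − 3.25 × (depth of known layers): K_1 = 57.405 − 3.25×21.5 = −12.47; K_2 = 33.0968 − 3.25×(1.13 + 14) = −16.0757.
Balance: K_1 − x×(3.25 − 3.05) = K_2, so x = (K_1 − K_2)/(3.25 − 3.05) = 3.6057/0.2 = 18 km.

18 km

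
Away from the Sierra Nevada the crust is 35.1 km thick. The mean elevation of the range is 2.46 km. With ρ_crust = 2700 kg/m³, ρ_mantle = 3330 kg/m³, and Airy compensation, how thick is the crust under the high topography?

Root depth r = h ρ_c / (ρ_m − ρ_c) = 2.46 km × 2700 / 630 = 10.54 km.
Total thickness = T + h + r = 35.1 km + 2.46 km + 10.54 km = 48.1 km.

48.1 km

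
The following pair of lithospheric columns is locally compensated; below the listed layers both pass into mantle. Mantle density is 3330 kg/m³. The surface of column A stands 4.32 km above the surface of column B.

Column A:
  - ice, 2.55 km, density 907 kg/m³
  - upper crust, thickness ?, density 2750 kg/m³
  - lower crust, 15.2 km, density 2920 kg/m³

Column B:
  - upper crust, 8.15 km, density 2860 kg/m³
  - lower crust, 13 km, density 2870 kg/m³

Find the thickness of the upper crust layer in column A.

20.3 km

Take the compensation level at the base of the deeper column (depth z_c below the surface of column A) and equate Σ ρ_i t_i down to z_c; mantle fills any gap and the z_c terms cancel.
Column A: 2.55×907 + x×2750 + 15.2×2920 + (z_c − 17.75 − x)×3330
Column B: 4.32×0 + 8.15×2860 + 13×2870 + (z_c − 4.32 − 21.15)×3330
The z_c×3330 term appears on both sides and cancels. Collect the known terms of each column as K = Σ(ρt)_known − 3330 × (depth of known layers): K_A = 46696.85 − 3330×17.75 = −12410.65; K_B = 60619 − 3330×(4.32 + 21.15) = −24196.1.
Balance: K_A − x×(3330 − 2750) = K_B, so x = (K_A − K_B)/(3330 − 2750) = 11785.5/580 = 20.3 km.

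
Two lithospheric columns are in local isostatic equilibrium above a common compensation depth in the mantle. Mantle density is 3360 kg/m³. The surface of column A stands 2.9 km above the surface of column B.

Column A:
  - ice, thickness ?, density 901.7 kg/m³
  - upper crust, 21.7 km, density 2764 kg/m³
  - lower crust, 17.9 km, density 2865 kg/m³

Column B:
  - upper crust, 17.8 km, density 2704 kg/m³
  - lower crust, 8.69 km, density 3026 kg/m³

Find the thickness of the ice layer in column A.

Take the compensation level at the base of the deeper column (depth z_c below the surface of column A) and equate Σ ρ_i t_i down to z_c; mantle fills any gap and the z_c terms cancel.
Column A: x×901.7 + 21.7×2764 + 17.9×2865 + (z_c − 39.6 − x)×3360
Column B: 2.9×0 + 17.8×2704 + 8.69×3026 + (z_c − 2.9 − 26.49)×3360
The z_c×3360 term appears on both sides and cancels. Collect the known terms of each column as K = Σ(ρt)_known − 3360 × (depth of known layers): K_A = 111262.3 − 3360×39.6 = −21793.7; K_B = 74427.14 − 3360×(2.9 + 26.49) = −24323.26.
Balance: K_A − x×(3360 − 901.7) = K_B, so x = (K_A − K_B)/(3360 − 901.7) = 2529.56/2458.3 = 1.03 km.

1.03 km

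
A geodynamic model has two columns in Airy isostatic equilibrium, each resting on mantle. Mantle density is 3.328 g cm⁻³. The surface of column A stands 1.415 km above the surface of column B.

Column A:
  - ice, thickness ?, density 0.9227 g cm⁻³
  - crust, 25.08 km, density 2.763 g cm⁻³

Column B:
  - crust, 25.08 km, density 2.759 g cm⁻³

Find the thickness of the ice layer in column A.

2 km

Take the compensation level at the base of the deeper column (depth z_c below the surface of column A) and equate Σ ρ_i t_i down to z_c; mantle fills any gap and the z_c terms cancel.
Column A: x×0.9227 + 25.08×2.763 + (z_c − 25.08 − x)×3.328
Column B: 1.415×0 + 25.08×2.759 + (z_c − 1.415 − 25.08)×3.328
The z_c×3.328 term appears on both sides and cancels. Collect the known terms of each column as K = Σ(ρt)_known − 3.328 × (depth of known layers): K_A = 69.29604 − 3.328×25.08 = −14.1702; K_B = 69.19572 − 3.328×(1.415 + 25.08) = −18.97964.
Balance: K_A − x×(3.328 − 0.9227) = K_B, so x = (K_A − K_B)/(3.328 − 0.9227) = 4.80944/2.4053 = 2 km.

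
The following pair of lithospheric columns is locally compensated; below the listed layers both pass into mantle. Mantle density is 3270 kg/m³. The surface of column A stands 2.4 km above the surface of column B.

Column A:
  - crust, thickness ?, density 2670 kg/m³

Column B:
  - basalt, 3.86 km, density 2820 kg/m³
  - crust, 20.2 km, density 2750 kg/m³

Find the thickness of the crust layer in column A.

33.5 km

Take the compensation level at the base of the deeper column (depth z_c below the surface of column A) and equate Σ ρ_i t_i down to z_c; mantle fills any gap and the z_c terms cancel.
Column A: x×2670 + (z_c − 0 − x)×3270
Column B: 2.4×0 + 3.86×2820 + 20.2×2750 + (z_c − 2.4 − 24.06)×3270
The z_c×3270 term appears on both sides and cancels. Collect the known terms of each column as K = Σ(ρt)_known − 3270 × (depth of known layers): K_A = 0 − 3270×0 = 0; K_B = 66435.2 − 3270×(2.4 + 24.06) = −20089.
Balance: K_A − x×(3270 − 2670) = K_B, so x = (K_A − K_B)/(3270 − 2670) = 20089/600 = 33.5 km.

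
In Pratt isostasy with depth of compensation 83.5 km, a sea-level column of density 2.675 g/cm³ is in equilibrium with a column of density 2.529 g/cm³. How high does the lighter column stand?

ρ_ref D = ρ (D + h) → h = D (ρ_ref − ρ)/ρ.
h = 83.5 km × (2.675 − 2.529)/2.529 = 4.82 km.

4.82 km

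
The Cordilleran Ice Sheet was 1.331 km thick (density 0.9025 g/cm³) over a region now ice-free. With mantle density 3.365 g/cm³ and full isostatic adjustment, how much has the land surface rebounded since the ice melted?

0.357 km

Removing the load lets mantle flow back in; uplift u satisfies ρ_ice t = ρ_m u.
u = t ρ_ice/ρ_m = 1.331 km × 0.9025/3.365 = 0.357 km.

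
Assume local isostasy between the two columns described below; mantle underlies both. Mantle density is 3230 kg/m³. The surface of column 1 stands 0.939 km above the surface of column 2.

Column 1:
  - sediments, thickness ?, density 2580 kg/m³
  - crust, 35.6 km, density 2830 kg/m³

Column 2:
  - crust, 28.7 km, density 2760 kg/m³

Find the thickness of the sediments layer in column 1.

Take the compensation level at the base of the deeper column (depth z_c below the surface of column 1) and equate Σ ρ_i t_i down to z_c; mantle fills any gap and the z_c terms cancel.
Column 1: x×2580 + 35.6×2830 + (z_c − 35.6 − x)×3230
Column 2: 0.939×0 + 28.7×2760 + (z_c − 0.939 − 28.7)×3230
The z_c×3230 term appears on both sides and cancels. Collect the known terms of each column as K = Σ(ρt)_known − 3230 × (depth of known layers): K_1 = 100748 − 3230×35.6 = −14240; K_2 = 79212 − 3230×(0.939 + 28.7) = −16521.97.
Balance: K_1 − x×(3230 − 2580) = K_2, so x = (K_1 − K_2)/(3230 − 2580) = 2281.97/650 = 3.51 km.

3.51 km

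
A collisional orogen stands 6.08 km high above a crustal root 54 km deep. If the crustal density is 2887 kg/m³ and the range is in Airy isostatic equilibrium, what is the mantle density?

3210 kg/m³

Airy balance: ρ_c h = (ρ_m − ρ_c) r → ρ_m = ρ_c (1 + h/r).
ρ_m = 2887 × (1 + 6.08 km/54 km) = 3210 kg/m³.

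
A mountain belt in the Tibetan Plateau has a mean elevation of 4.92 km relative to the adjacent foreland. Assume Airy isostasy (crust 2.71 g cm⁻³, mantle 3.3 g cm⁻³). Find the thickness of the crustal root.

By Archimedes' principle applied to the lithosphere: the weight of the topography is balanced by the buoyancy of the root, ρ_c h = (ρ_m − ρ_c) r.
r = h · ρ_c / (ρ_m − ρ_c) = 4.92 km × 2.71 / (3.3 − 2.71) = 22.6 km.

22.6 km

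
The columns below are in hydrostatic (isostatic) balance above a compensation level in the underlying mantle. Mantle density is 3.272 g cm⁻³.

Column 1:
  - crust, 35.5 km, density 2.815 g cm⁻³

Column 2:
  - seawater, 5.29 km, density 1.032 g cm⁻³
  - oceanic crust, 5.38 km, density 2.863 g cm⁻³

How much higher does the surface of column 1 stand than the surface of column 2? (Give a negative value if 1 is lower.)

For any compensation level in the mantle, the mantle terms cancel and isostasy reduces to e = (Σt_1 − Σt_2) − (Σ(ρt)_1 − Σ(ρt)_2) / ρ_m.
Σt_1 = 35.5 km; Σt_2 = 10.67 km; Σ(ρt)_1 = 99.9325; Σ(ρt)_2 = 20.86222 (in km·g cm⁻³).
e = (35.5 − 10.67) − (99.9325 − 20.86222) / 3.272 = 0.664 km.

0.664 km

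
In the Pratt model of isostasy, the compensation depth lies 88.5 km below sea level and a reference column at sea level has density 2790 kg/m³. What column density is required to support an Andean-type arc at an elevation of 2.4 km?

Pratt balance: ρ_ref D = ρ (D + h).
ρ = ρ_ref D/(D + h) = 2790 × 88.5 km/(88.5 km + 2.4 km) = 2720 kg/m³.

2720 kg/m³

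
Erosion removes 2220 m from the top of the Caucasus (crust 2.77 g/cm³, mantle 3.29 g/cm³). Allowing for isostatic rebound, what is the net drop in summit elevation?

Rebound u = e ρ_c/ρ_m = 2220 m × 2.77/3.29 = 1869 m.
Net surface drop = e − u = 2220 m − 1869 m = e (ρ_m − ρ_c)/ρ_m = 351 m.

351 m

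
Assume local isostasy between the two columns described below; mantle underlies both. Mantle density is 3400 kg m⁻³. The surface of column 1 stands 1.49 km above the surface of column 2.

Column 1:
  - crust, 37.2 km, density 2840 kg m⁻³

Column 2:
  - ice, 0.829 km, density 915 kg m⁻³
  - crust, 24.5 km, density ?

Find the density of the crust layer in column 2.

Take the compensation level at the base of the deeper column (depth z_c below the surface of column 1) and equate Σ ρ_i t_i down to z_c; mantle fills any gap and the z_c terms cancel.
Column 1: 37.2×2840 + (z_c − 37.2)×3400
Column 2: 1.49×0 + 0.829×915 + 24.5×ρ + (z_c − 1.49 − 25.329)×3400
The z_c×3400 term appears on both sides and cancels. Collect the known terms of each column as K = Σ(ρt)_known − 3400 × (depth of known layers): K_1 = 105648 − 3400×37.2 = −20832; K_2 = 758.535 − 3400×(1.49 + 25.329) = −90426.065.
Balance: K_1 = K_2 + 24.5×ρ, so ρ = (K_1 − K_2)/24.5 = 69594.1/24.5 = 2840 kg m⁻³.

2840 kg m⁻³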